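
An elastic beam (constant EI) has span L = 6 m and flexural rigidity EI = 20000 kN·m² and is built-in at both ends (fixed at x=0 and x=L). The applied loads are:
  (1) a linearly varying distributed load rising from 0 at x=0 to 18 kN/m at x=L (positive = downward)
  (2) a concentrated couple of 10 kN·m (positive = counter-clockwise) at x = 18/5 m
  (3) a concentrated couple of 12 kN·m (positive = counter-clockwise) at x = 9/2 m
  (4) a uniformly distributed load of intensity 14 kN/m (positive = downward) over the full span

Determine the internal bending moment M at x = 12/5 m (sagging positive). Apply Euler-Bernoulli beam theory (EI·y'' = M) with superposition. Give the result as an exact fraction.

Load 1 — triangular load w₀=18 kN/m (0→w₀ over full span):
  M_1 = 3w₀Lx/20 - w₀L²/30 - w₀x³/(6L) = 3·18·6·(12/5)/20 - 18·6²/30 - 18·(12/5)³/(6·6) = 1296/125 kN·m
Load 2 — applied couple M₀=10 kN·m at a=18/5 m (b=L-a=12/5):
  M_2 = R_Ax - M_A  [x≤a] with R_A=12/5, M_A=16/5 = (12/5)·(12/5) - (16/5) = 64/25 kN·m
Load 3 — applied couple M₀=12 kN·m at a=9/2 m (b=L-a=3/2):
  M_3 = R_Ax - M_A  [x≤a] with R_A=9/4, M_A=15/4 = (9/4)·(12/5) - (15/4) = 33/20 kN·m
Load 4 — uniform load w=14 kN/m over full span:
  M_4 = wLx/2 - wL²/12 - wx²/2 = 14·6·(12/5)/2 - 14·6²/12 - 14·(12/5)²/2 = 462/25 kN·m
Superposition: M = Σ M_i = 16529/500 kN·m ≈ 33.058000 kN·m

M(12/5) = 16529/500 kN·m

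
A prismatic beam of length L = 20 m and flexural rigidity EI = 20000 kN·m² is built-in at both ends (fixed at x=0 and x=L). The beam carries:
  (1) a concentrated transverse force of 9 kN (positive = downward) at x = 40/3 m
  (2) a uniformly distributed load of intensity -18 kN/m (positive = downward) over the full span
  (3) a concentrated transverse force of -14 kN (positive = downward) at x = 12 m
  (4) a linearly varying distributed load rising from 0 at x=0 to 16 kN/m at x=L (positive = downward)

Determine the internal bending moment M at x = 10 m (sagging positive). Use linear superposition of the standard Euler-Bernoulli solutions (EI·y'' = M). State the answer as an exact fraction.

M(10) = -2686/15 kN·m

Load 1 — point force P=9 kN at a=40/3 m (b=L-a=20/3):
  M_1 = Pb²(3a+b)x/L³ - Pab²/L²  [x≤a] = 9·(20/3)²·(3·(40/3)+(20/3))·10/20³ - 9·(40/3)·(20/3)²/20² = 10 kN·m
Load 2 — uniform load w=-18 kN/m over full span:
  M_2 = wLx/2 - wL²/12 - wx²/2 = (-18)·20·10/2 - (-18)·20²/12 - (-18)·10²/2 = -300 kN·m
Load 3 — point force P=-14 kN at a=12 m (b=L-a=8):
  M_3 = Pb²(3a+b)x/L³ - Pab²/L²  [x≤a] = (-14)·8²·(3·12+8)·10/20³ - (-14)·12·8²/20² = -112/5 kN·m
Load 4 — triangular load w₀=16 kN/m (0→w₀ over full span):
  M_4 = 3w₀Lx/20 - w₀L²/30 - w₀x³/(6L) = 3·16·20·10/20 - 16·20²/30 - 16·10³/(6·20) = 400/3 kN·m
Superposition: M = Σ M_i = -2686/15 kN·m ≈ -179.066667 kN·m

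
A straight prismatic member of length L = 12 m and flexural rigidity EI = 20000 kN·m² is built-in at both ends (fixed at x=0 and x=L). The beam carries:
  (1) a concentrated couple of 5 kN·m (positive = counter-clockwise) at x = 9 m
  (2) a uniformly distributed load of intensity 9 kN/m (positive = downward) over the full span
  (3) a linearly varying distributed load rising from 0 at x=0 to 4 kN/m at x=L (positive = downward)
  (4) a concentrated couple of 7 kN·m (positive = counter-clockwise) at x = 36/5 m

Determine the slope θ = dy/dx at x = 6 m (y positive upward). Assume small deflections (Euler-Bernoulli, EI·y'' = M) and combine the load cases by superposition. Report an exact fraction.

θ(6) = -1143/8000000 rad

Load 1 — applied couple M₀=5 kN·m at a=9 m (b=L-a=3):
  θ_1 = (R_Ax²/2 - M_Ax)/EI  [x≤a] with R_A=15/32, M_A=25/16 = ((15/32)·6²/2 - (25/16)·6)/20000 = -3/64000 rad
Load 2 — uniform load w=9 kN/m over full span:
  θ_2 = -wx(L-x)(L-2x)/(12EI) = -9·6·(12-6)·(12-2·6)/(12·20000) = 0 rad
Load 3 — triangular load w₀=4 kN/m (0→w₀ over full span):
  θ_3 = -w₀(2x(L-x)(L-2x)(x+2L)+x²(L-x)²)/(120LEI) = -4·(2·6·(12-6)·(12-2·6)·(6+2·12)+6²·(12-6)²)/(120·12·20000) = -9/50000 rad
Load 4 — applied couple M₀=7 kN·m at a=36/5 m (b=L-a=24/5):
  θ_4 = (R_Ax²/2 - M_Ax)/EI  [x≤a] with R_A=21/25, M_A=56/25 = ((21/25)·6²/2 - (56/25)·6)/20000 = 21/250000 rad
Superposition: θ = Σ θ_i = -1143/8000000 rad ≈ -0.000143 rad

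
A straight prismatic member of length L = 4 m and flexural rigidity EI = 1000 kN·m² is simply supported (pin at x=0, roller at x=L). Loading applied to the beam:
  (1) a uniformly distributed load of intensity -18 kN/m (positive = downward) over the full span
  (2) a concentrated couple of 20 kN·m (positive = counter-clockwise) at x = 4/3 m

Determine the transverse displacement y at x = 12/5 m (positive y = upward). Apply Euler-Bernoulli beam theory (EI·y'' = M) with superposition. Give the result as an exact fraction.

Load 1 — uniform load w=-18 kN/m over full span:
  y_1 = -wx(L³-2Lx²+x³)/(24EI) = -(-18)·(12/5)·(4³-2·4·(12/5)²+(12/5)³)/(24·1000) = 4464/78125 m
Load 2 — applied couple M₀=20 kN·m at a=4/3 m (b=L-a=8/3):
  y_2 = (M₀x³/(6L)-M₀(x-a)²/2+C₁x)/EI  [x>a] with C₁=M₀(3b²-L²)/(6L)=40/9 = (20·(12/5)³/(6·4)-20·((12/5)-(4/3))²/2+(40/9)·(12/5))/1000 = 304/28125 m
Superposition: y = Σ y_i = 47776/703125 m ≈ 0.067948 m

y(12/5) = 47776/703125 m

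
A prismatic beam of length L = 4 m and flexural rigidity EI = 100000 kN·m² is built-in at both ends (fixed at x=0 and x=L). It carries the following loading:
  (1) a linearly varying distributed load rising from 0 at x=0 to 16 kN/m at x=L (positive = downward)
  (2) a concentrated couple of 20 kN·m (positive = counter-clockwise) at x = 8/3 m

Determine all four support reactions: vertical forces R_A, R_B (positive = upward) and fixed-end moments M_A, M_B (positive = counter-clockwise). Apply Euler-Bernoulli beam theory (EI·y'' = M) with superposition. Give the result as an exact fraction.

Load 1 — triangular load w₀=16 kN/m (0→w₀ over full span):
  R_A = 3w₀L/20 = 3·16·4/20 = 48/5 kN
  M_A = w₀L²/30 = 16·4²/30 = 128/15 kN·m
  R_B = 7w₀L/20 = 7·16·4/20 = 112/5 kN
  M_B = -w₀L²/20 = -16·4²/20 = -64/5 kN·m
Load 2 — applied couple M₀=20 kN·m at a=8/3 m (b=L-a=4/3):
  R_A = 6M₀ab/L³ = 6·20·(8/3)·(4/3)/4³ = 20/3 kN
  M_A = M₀b(2a-b)/L² = 20·(4/3)·(2·(8/3)-(4/3))/4² = 20/3 kN·m
  R_B = -6M₀ab/L³ = -6·20·(8/3)·(4/3)/4³ = -20/3 kN
  M_B = M₀a(2b-a)/L² = 20·(8/3)·(2·(4/3)-(8/3))/4² = 0 kN·m
Superposition: R_A = 244/15 kN, M_A = 76/5 kN·m, R_B = 236/15 kN, M_B = -64/5 kN·m

R_A = 244/15 kN, M_A = 76/5 kN·m, R_B = 236/15 kN, M_B = -64/5 kN·m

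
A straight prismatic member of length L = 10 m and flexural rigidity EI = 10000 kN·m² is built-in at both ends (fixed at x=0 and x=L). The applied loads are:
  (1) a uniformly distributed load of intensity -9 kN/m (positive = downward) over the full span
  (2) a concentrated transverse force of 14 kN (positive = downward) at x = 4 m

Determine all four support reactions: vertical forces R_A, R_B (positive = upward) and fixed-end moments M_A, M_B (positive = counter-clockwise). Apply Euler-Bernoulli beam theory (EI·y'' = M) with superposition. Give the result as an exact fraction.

Load 1 — uniform load w=-9 kN/m over full span:
  R_A = wL/2 = (-9)·10/2 = -45 kN
  M_A = wL²/12 = (-9)·10²/12 = -75 kN·m
  R_B = wL/2 = (-9)·10/2 = -45 kN
  M_B = -wL²/12 = -(-9)·10²/12 = 75 kN·m
Load 2 — point force P=14 kN at a=4 m (b=L-a=6):
  R_A = Pb²(3a+b)/L³ = 14·6²·(3·4+6)/10³ = 1134/125 kN
  M_A = Pab²/L² = 14·4·6²/10² = 504/25 kN·m
  R_B = Pa²(a+3b)/L³ = 14·4²·(4+3·6)/10³ = 616/125 kN
  M_B = -Pa²b/L² = -14·4²·6/10² = -336/25 kN·m
Superposition: R_A = -4491/125 kN, M_A = -1371/25 kN·m, R_B = -5009/125 kN, M_B = 1539/25 kN·m

R_A = -4491/125 kN, M_A = -1371/25 kN·m, R_B = -5009/125 kN, M_B = 1539/25 kN·m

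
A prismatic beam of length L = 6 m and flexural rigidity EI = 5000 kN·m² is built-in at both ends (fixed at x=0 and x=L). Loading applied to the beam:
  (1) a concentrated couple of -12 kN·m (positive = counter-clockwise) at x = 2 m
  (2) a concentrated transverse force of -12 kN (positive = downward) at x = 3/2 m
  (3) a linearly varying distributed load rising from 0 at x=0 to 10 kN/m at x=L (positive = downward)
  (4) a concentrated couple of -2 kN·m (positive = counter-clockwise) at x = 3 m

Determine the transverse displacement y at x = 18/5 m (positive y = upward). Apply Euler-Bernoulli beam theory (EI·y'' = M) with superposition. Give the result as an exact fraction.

y(18/5) = -51369/15625000 m

Load 1 — applied couple M₀=-12 kN·m at a=2 m (b=L-a=4):
  y_1 = (R_Ax³/6 - M_Ax²/2 - M₀(x-a)²/2)/EI  [x>a] with R_A=-8/3, M_A=0 = ((-8/3)·(18/5)³/6 - 0·(18/5)²/2 - (-12)·((18/5)-2)²/2)/5000 = -84/78125 m
Load 2 — point force P=-12 kN at a=3/2 m (b=L-a=9/2):
  y_2 = -Pa²(L-x)²(3bL-(3b+a)(L-x))/(6L³EI)  [x>a] = -(-12)·(3/2)²·(6-(18/5))²·(3·(9/2)·6-(3·(9/2)+(3/2))·(6-(18/5)))/(6·6³·5000) = 27/25000 m
Load 3 — triangular load w₀=10 kN/m (0→w₀ over full span):
  y_3 = -w₀x²(L-x)²(x+2L)/(120LEI) = -10·(18/5)²·(6-(18/5))²·((18/5)+2·6)/(120·6·5000) = -6318/1953125 m
Load 4 — applied couple M₀=-2 kN·m at a=3 m (b=L-a=3):
  y_4 = (R_Ax³/6 - M_Ax²/2 - M₀(x-a)²/2)/EI  [x>a] with R_A=-1/2, M_A=-1/2 = ((-1/2)·(18/5)³/6 - (-1/2)·(18/5)²/2 - (-2)·((18/5)-3)²/2)/5000 = -9/156250 m
Superposition: y = Σ y_i = -51369/15625000 m ≈ -0.003288 m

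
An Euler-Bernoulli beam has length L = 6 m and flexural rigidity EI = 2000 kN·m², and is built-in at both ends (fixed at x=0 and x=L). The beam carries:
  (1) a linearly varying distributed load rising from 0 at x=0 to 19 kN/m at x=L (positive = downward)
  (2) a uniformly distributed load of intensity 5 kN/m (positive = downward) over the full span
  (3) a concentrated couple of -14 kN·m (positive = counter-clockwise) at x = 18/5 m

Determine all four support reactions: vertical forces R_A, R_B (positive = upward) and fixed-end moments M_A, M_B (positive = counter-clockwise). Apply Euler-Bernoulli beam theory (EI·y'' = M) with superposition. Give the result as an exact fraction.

Load 1 — triangular load w₀=19 kN/m (0→w₀ over full span):
  R_A = 3w₀L/20 = 3·19·6/20 = 171/10 kN
  M_A = w₀L²/30 = 19·6²/30 = 114/5 kN·m
  R_B = 7w₀L/20 = 7·19·6/20 = 399/10 kN
  M_B = -w₀L²/20 = -19·6²/20 = -171/5 kN·m
Load 2 — uniform load w=5 kN/m over full span:
  R_A = wL/2 = 5·6/2 = 15 kN
  M_A = wL²/12 = 5·6²/12 = 15 kN·m
  R_B = wL/2 = 5·6/2 = 15 kN
  M_B = -wL²/12 = -5·6²/12 = -15 kN·m
Load 3 — applied couple M₀=-14 kN·m at a=18/5 m (b=L-a=12/5):
  R_A = 6M₀ab/L³ = 6·(-14)·(18/5)·(12/5)/6³ = -84/25 kN
  M_A = M₀b(2a-b)/L² = (-14)·(12/5)·(2·(18/5)-(12/5))/6² = -112/25 kN·m
  R_B = -6M₀ab/L³ = -6·(-14)·(18/5)·(12/5)/6³ = 84/25 kN
  M_B = M₀a(2b-a)/L² = (-14)·(18/5)·(2·(12/5)-(18/5))/6² = -42/25 kN·m
Superposition: R_A = 1437/50 kN, M_A = 833/25 kN·m, R_B = 2913/50 kN, M_B = -1272/25 kN·m

R_A = 1437/50 kN, M_A = 833/25 kN·m, R_B = 2913/50 kN, M_B = -1272/25 kN·m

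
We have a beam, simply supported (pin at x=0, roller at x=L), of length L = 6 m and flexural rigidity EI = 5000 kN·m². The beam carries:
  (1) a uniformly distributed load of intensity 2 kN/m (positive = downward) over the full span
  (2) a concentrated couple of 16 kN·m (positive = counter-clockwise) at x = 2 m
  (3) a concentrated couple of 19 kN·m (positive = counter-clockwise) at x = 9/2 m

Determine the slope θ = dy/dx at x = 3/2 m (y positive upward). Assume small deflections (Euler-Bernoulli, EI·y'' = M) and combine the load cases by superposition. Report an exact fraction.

θ(3/2) = -191/60000 rad

Load 1 — uniform load w=2 kN/m over full span:
  θ_1 = -w(L³-6Lx²+4x³)/(24EI) = -2·(6³-6·6·(3/2)²+4·(3/2)³)/(24·5000) = -99/40000 rad
Load 2 — applied couple M₀=16 kN·m at a=2 m (b=L-a=4):
  θ_2 = (M₀x²/(2L)+C₁)/EI  [x≤a] with C₁=M₀(3b²-L²)/(6L)=16/3 = (16·(3/2)²/(2·6)+(16/3))/5000 = 1/600 rad
Load 3 — applied couple M₀=19 kN·m at a=9/2 m (b=L-a=3/2):
  θ_3 = (M₀x²/(2L)+C₁)/EI  [x≤a] with C₁=M₀(3b²-L²)/(6L)=-247/16 = (19·(3/2)²/(2·6)+(-247/16))/5000 = -19/8000 rad
Superposition: θ = Σ θ_i = -191/60000 rad ≈ -0.003183 rad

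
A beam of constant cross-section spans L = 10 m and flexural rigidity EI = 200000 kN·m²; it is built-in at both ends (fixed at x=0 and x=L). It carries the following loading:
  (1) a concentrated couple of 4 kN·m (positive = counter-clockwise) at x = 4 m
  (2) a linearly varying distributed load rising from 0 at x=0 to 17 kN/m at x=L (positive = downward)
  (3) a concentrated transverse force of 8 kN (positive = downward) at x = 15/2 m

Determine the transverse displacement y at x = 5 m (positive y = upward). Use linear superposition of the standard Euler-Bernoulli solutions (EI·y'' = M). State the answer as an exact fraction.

y(5) = -3811/3200000 m

Load 1 — applied couple M₀=4 kN·m at a=4 m (b=L-a=6):
  y_1 = (R_Ax³/6 - M_Ax²/2 - M₀(x-a)²/2)/EI  [x>a] with R_A=72/125, M_A=12/25 = ((72/125)·5³/6 - (12/25)·5²/2 - 4·(5-4)²/2)/200000 = 1/50000 m
Load 2 — triangular load w₀=17 kN/m (0→w₀ over full span):
  y_2 = -w₀x²(L-x)²(x+2L)/(120LEI) = -17·5²·(10-5)²·(5+2·10)/(120·10·200000) = -17/15360 m
Load 3 — point force P=8 kN at a=15/2 m (b=L-a=5/2):
  y_3 = -Pb²x²(3aL-(3a+b)x)/(6L³EI)  [x≤a] = -8·(5/2)²·5²·(3·(15/2)·10-(3·(15/2)+(5/2))·5)/(6·10³·200000) = -1/9600 m
Superposition: y = Σ y_i = -3811/3200000 m ≈ -0.001191 m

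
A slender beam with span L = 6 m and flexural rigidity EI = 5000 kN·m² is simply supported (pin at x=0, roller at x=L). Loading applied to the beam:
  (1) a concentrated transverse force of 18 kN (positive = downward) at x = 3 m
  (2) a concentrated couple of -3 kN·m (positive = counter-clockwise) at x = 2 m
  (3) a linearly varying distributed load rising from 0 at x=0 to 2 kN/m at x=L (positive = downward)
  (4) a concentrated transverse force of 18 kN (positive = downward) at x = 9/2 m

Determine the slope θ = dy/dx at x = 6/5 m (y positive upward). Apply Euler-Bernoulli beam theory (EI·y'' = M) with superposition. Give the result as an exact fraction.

θ(6/5) = -644413/50000000 rad

Load 1 — point force P=18 kN at a=3 m (b=L-a=3):
  θ_1 = -Pb(L²-b²-3x²)/(6LEI)  [x≤a] = -18·3·(6²-3²-3·(6/5)²)/(6·6·5000) = -1701/250000 rad
Load 2 — applied couple M₀=-3 kN·m at a=2 m (b=L-a=4):
  θ_2 = (M₀x²/(2L)+C₁)/EI  [x≤a] with C₁=M₀(3b²-L²)/(6L)=-1 = ((-3)·(6/5)²/(2·6)+(-1))/5000 = -17/62500 rad
Load 3 — triangular load w₀=2 kN/m (0→w₀ over full span):
  θ_3 = -w₀(7L⁴-30L²x²+15x⁴)/(360LEI) = -2·(7·6⁴-30·6²·(6/5)²+15·(6/5)⁴)/(360·6·5000) = -546/390625 rad
Load 4 — point force P=18 kN at a=9/2 m (b=L-a=3/2):
  θ_4 = -Pb(L²-b²-3x²)/(6LEI)  [x≤a] = -18·(3/2)·(6²-(3/2)²-3·(6/5)²)/(6·6·5000) = -8829/2000000 rad
Superposition: θ = Σ θ_i = -644413/50000000 rad ≈ -0.012888 rad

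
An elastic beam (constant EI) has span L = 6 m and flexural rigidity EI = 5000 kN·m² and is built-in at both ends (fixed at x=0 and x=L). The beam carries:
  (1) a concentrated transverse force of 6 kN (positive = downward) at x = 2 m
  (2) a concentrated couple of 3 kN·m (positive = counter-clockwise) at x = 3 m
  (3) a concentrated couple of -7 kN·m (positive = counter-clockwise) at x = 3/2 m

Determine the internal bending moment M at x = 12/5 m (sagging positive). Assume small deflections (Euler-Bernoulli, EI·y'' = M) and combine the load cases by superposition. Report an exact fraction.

M(12/5) = 313/48 kN·m

Load 1 — point force P=6 kN at a=2 m (b=L-a=4):
  M_1 = Pa²(a+3b)(L-x)/L³ - Pa²b/L²  [x>a] = 6·2²·(2+3·4)·(6-(12/5))/6³ - 6·2²·4/6² = 44/15 kN·m
Load 2 — applied couple M₀=3 kN·m at a=3 m (b=L-a=3):
  M_2 = R_Ax - M_A  [x≤a] with R_A=3/4, M_A=3/4 = (3/4)·(12/5) - (3/4) = 21/20 kN·m
Load 3 — applied couple M₀=-7 kN·m at a=3/2 m (b=L-a=9/2):
  M_3 = R_Ax - M_A - M₀  [x>a] with R_A=-21/16, M_A=21/16 = (-21/16)·(12/5) - (21/16) - (-7) = 203/80 kN·m
Superposition: M = Σ M_i = 313/48 kN·m ≈ 6.520833 kN·m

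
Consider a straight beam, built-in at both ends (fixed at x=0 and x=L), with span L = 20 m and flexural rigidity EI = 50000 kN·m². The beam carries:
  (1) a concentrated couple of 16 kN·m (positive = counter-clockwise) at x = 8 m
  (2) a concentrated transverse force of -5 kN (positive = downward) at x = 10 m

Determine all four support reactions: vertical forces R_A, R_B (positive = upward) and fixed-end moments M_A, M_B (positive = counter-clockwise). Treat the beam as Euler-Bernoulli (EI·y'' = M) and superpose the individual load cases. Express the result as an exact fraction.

R_A = -337/250 kN, M_A = -529/50 kN·m, R_B = -913/250 kN, M_B = 881/50 kN·m

Load 1 — applied couple M₀=16 kN·m at a=8 m (b=L-a=12):
  R_A = 6M₀ab/L³ = 6·16·8·12/20³ = 144/125 kN
  M_A = M₀b(2a-b)/L² = 16·12·(2·8-12)/20² = 48/25 kN·m
  R_B = -6M₀ab/L³ = -6·16·8·12/20³ = -144/125 kN
  M_B = M₀a(2b-a)/L² = 16·8·(2·12-8)/20² = 128/25 kN·m
Load 2 — point force P=-5 kN at a=10 m (b=L-a=10):
  R_A = Pb²(3a+b)/L³ = (-5)·10²·(3·10+10)/20³ = -5/2 kN
  M_A = Pab²/L² = (-5)·10·10²/20² = -25/2 kN·m
  R_B = Pa²(a+3b)/L³ = (-5)·10²·(10+3·10)/20³ = -5/2 kN
  M_B = -Pa²b/L² = -(-5)·10²·10/20² = 25/2 kN·m
Superposition: R_A = -337/250 kN, M_A = -529/50 kN·m, R_B = -913/250 kN, M_B = 881/50 kN·m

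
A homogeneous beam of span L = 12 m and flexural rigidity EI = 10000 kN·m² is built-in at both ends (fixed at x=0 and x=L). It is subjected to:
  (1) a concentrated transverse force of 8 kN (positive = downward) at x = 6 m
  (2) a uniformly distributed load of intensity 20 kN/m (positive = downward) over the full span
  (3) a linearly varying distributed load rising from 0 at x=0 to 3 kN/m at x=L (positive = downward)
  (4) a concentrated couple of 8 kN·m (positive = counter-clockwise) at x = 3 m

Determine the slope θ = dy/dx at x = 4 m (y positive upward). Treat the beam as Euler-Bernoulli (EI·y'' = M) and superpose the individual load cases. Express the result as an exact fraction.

Load 1 — point force P=8 kN at a=6 m (b=L-a=6):
  θ_1 = -Pb²x(2aL-(3a+b)x)/(2L³EI)  [x≤a] = -8·6²·4·(2·6·12-(3·6+6)·4)/(2·12³·10000) = -1/625 rad
Load 2 — uniform load w=20 kN/m over full span:
  θ_2 = -wx(L-x)(L-2x)/(12EI) = -20·4·(12-4)·(12-2·4)/(12·10000) = -8/375 rad
Load 3 — triangular load w₀=3 kN/m (0→w₀ over full span):
  θ_3 = -w₀(2x(L-x)(L-2x)(x+2L)+x²(L-x)²)/(120LEI) = -3·(2·4·(12-4)·(12-2·4)·(4+2·12)+4²·(12-4)²)/(120·12·10000) = -16/9375 rad
Load 4 — applied couple M₀=8 kN·m at a=3 m (b=L-a=9):
  θ_4 = (R_Ax²/2 - M_Ax - M₀(x-a))/EI  [x>a] with R_A=3/4, M_A=-3/2 = ((3/4)·4²/2 - (-3/2)·4 - 8·(4-3))/10000 = 1/2500 rad
Superposition: θ = Σ θ_i = -303/12500 rad ≈ -0.024240 rad

θ(4) = -303/12500 rad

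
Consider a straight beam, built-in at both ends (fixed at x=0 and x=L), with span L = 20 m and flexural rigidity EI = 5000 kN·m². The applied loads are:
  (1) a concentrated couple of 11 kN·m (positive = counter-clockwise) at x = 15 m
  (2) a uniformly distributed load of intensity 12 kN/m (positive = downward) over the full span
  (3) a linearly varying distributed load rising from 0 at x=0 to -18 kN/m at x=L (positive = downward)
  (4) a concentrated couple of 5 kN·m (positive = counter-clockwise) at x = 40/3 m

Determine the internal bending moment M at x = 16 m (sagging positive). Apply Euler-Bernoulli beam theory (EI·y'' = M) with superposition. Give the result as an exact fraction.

M(16) = -7553/240 kN·m

Load 1 — applied couple M₀=11 kN·m at a=15 m (b=L-a=5):
  M_1 = R_Ax - M_A - M₀  [x>a] with R_A=99/160, M_A=55/16 = (99/160)·16 - (55/16) - 11 = -363/80 kN·m
Load 2 — uniform load w=12 kN/m over full span:
  M_2 = wLx/2 - wL²/12 - wx²/2 = 12·20·16/2 - 12·20²/12 - 12·16²/2 = -16 kN·m
Load 3 — triangular load w₀=-18 kN/m (0→w₀ over full span):
  M_3 = 3w₀Lx/20 - w₀L²/30 - w₀x³/(6L) = 3·(-18)·20·16/20 - (-18)·20²/30 - (-18)·16³/(6·20) = -48/5 kN·m
Load 4 — applied couple M₀=5 kN·m at a=40/3 m (b=L-a=20/3):
  M_4 = R_Ax - M_A - M₀  [x>a] with R_A=1/3, M_A=5/3 = (1/3)·16 - (5/3) - 5 = -4/3 kN·m
Superposition: M = Σ M_i = -7553/240 kN·m ≈ -31.470833 kN·m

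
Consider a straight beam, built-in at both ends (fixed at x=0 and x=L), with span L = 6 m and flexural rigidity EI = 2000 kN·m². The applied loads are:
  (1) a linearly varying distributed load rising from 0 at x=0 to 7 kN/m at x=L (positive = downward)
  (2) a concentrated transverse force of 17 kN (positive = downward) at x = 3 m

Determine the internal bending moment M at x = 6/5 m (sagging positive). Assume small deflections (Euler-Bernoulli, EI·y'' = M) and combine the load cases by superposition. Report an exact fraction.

M(6/5) = -1863/500 kN·m

Load 1 — triangular load w₀=7 kN/m (0→w₀ over full span):
  M_1 = 3w₀Lx/20 - w₀L²/30 - w₀x³/(6L) = 3·7·6·(6/5)/20 - 7·6²/30 - 7·(6/5)³/(6·6) = -147/125 kN·m
Load 2 — point force P=17 kN at a=3 m (b=L-a=3):
  M_2 = Pb²(3a+b)x/L³ - Pab²/L²  [x≤a] = 17·3²·(3·3+3)·(6/5)/6³ - 17·3·3²/6² = -51/20 kN·m
Superposition: M = Σ M_i = -1863/500 kN·m ≈ -3.726000 kN·m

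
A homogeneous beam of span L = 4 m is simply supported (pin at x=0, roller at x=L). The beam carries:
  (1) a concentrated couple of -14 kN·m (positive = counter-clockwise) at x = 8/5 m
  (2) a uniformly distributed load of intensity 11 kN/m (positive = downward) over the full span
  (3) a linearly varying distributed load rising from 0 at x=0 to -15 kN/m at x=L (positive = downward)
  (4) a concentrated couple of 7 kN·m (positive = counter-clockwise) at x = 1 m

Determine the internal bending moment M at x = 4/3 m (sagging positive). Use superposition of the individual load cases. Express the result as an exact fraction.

Load 1 — applied couple M₀=-14 kN·m at a=8/5 m (b=L-a=12/5):
  M_1 = M₀x/L  [x≤a] = (-14)·(4/3)/4 = -14/3 kN·m
Load 2 — uniform load w=11 kN/m over full span:
  M_2 = wx(L-x)/2 = 11·(4/3)·(4-(4/3))/2 = 176/9 kN·m
Load 3 — triangular load w₀=-15 kN/m (0→w₀ over full span):
  M_3 = w₀Lx/6 - w₀x³/(6L) = (-15)·4·(4/3)/6 - (-15)·(4/3)³/(6·4) = -320/27 kN·m
Load 4 — applied couple M₀=7 kN·m at a=1 m (b=L-a=3):
  M_4 = M₀x/L - M₀  [x>a] = 7·(4/3)/4 - 7 = -14/3 kN·m
Superposition: M = Σ M_i = -44/27 kN·m ≈ -1.629630 kN·m

M(4/3) = -44/27 kN·m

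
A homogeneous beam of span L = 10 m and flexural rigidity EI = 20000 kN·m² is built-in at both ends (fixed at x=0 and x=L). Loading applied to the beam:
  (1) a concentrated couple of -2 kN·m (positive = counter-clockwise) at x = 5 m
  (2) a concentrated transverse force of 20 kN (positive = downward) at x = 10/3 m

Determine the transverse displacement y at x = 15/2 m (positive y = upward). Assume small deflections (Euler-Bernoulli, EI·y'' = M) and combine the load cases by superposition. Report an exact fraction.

Load 1 — applied couple M₀=-2 kN·m at a=5 m (b=L-a=5):
  y_1 = (R_Ax³/6 - M_Ax²/2 - M₀(x-a)²/2)/EI  [x>a] with R_A=-3/10, M_A=-1/2 = ((-3/10)·(15/2)³/6 - (-1/2)·(15/2)²/2 - (-2)·((15/2)-5)²/2)/20000 = -1/25600 m
Load 2 — point force P=20 kN at a=10/3 m (b=L-a=20/3):
  y_2 = -Pa²(L-x)²(3bL-(3b+a)(L-x))/(6L³EI)  [x>a] = -20·(10/3)²·(10-(15/2))²·(3·(20/3)·10-(3·(20/3)+(10/3))·(10-(15/2)))/(6·10³·20000) = -17/10368 m
Superposition: y = Σ y_i = -3481/2073600 m ≈ -0.001679 m

y(15/2) = -3481/2073600 m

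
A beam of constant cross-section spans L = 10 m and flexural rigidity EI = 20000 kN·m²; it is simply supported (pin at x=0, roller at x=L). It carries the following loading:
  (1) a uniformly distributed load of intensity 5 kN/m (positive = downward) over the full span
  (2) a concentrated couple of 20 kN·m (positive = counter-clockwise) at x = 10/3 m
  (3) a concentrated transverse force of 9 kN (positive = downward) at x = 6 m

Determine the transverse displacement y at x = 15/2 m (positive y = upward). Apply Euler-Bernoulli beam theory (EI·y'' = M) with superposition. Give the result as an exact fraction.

y(15/2) = -626063/23040000 m

Load 1 — uniform load w=5 kN/m over full span:
  y_1 = -wx(L³-2Lx²+x³)/(24EI) = -5·(15/2)·(10³-2·10·(15/2)²+(15/2)³)/(24·20000) = -95/4096 m
Load 2 — applied couple M₀=20 kN·m at a=10/3 m (b=L-a=20/3):
  y_2 = (M₀x³/(6L)-M₀(x-a)²/2+C₁x)/EI  [x>a] with C₁=M₀(3b²-L²)/(6L)=100/9 = (20·(15/2)³/(6·10)-20·((15/2)-(10/3))²/2+(100/9)·(15/2))/20000 = 29/11520 m
Load 3 — point force P=9 kN at a=6 m (b=L-a=4):
  y_3 = -Pa(L-x)(2Lx-a²-x²)/(6LEI)  [x>a] = -9·6·(10-(15/2))·(2·10·(15/2)-6²-(15/2)²)/(6·10·20000) = -2079/320000 m
Superposition: y = Σ y_i = -626063/23040000 m ≈ -0.027173 m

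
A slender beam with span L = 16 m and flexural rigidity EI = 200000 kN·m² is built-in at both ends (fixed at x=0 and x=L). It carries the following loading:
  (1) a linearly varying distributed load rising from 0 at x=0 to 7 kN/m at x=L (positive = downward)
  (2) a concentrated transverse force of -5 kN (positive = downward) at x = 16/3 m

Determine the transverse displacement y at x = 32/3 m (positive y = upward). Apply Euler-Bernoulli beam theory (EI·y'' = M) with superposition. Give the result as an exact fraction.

y(32/3) = -77216/34171875 m

Load 1 — triangular load w₀=7 kN/m (0→w₀ over full span):
  y_1 = -w₀x²(L-x)²(x+2L)/(120LEI) = -7·(32/3)²·(16-(32/3))²·((32/3)+2·16)/(120·16·200000) = -28672/11390625 m
Load 2 — point force P=-5 kN at a=16/3 m (b=L-a=32/3):
  y_2 = -Pa²(L-x)²(3bL-(3b+a)(L-x))/(6L³EI)  [x>a] = -(-5)·(16/3)²·(16-(32/3))²·(3·(32/3)·16-(3·(32/3)+(16/3))·(16-(32/3)))/(6·16³·200000) = 352/1366875 m
Superposition: y = Σ y_i = -77216/34171875 m ≈ -0.002260 m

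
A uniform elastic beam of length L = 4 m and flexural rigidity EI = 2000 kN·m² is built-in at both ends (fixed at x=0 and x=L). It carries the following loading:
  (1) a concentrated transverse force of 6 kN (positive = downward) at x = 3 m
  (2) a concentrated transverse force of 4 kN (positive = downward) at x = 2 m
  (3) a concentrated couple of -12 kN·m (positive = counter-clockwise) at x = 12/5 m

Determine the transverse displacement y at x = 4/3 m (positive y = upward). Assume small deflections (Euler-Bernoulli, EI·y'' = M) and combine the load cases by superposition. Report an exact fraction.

y(4/3) = 181/4050000 m

Load 1 — point force P=6 kN at a=3 m (b=L-a=1):
  y_1 = -Pb²x²(3aL-(3a+b)x)/(6L³EI)  [x≤a] = -6·1²·(4/3)²·(3·3·4-(3·3+1)·(4/3))/(6·4³·2000) = -17/54000 m
Load 2 — point force P=4 kN at a=2 m (b=L-a=2):
  y_2 = -Pb²x²(3aL-(3a+b)x)/(6L³EI)  [x≤a] = -4·2²·(4/3)²·(3·2·4-(3·2+2)·(4/3))/(6·4³·2000) = -1/2025 m
Load 3 — applied couple M₀=-12 kN·m at a=12/5 m (b=L-a=8/5):
  y_3 = (R_Ax³/6 - M_Ax²/2)/EI  [x≤a] with R_A=-108/25, M_A=-96/25 = ((-108/25)·(4/3)³/6 - (-96/25)·(4/3)²/2)/2000 = 8/9375 m
Superposition: y = Σ y_i = 181/4050000 m ≈ 0.000045 m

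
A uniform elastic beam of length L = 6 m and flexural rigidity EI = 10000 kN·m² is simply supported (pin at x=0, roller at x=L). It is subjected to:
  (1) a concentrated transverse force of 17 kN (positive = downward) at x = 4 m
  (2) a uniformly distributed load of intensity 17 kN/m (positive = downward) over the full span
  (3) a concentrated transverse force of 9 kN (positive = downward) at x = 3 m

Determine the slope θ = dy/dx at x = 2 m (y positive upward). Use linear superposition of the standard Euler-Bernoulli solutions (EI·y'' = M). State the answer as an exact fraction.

Load 1 — point force P=17 kN at a=4 m (b=L-a=2):
  θ_1 = -Pb(L²-b²-3x²)/(6LEI)  [x≤a] = -17·2·(6²-2²-3·2²)/(6·6·10000) = -17/9000 rad
Load 2 — uniform load w=17 kN/m over full span:
  θ_2 = -w(L³-6Lx²+4x³)/(24EI) = -17·(6³-6·6·2²+4·2³)/(24·10000) = -221/30000 rad
Load 3 — point force P=9 kN at a=3 m (b=L-a=3):
  θ_3 = -Pb(L²-b²-3x²)/(6LEI)  [x≤a] = -9·3·(6²-3²-3·2²)/(6·6·10000) = -9/8000 rad
Superposition: θ = Σ θ_i = -3737/360000 rad ≈ -0.010381 rad

θ(2) = -3737/360000 rad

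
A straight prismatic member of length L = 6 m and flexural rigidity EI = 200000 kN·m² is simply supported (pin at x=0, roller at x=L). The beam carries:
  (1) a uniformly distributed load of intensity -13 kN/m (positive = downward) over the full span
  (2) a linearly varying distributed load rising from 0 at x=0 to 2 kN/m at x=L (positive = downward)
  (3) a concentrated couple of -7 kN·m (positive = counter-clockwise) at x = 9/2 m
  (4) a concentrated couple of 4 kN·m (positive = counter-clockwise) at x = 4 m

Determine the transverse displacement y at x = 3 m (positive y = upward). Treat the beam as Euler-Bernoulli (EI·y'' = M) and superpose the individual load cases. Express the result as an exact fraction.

y(3) = 3349/3200000 m

Load 1 — uniform load w=-13 kN/m over full span:
  y_1 = -wx(L³-2Lx²+x³)/(24EI) = -(-13)·3·(6³-2·6·3²+3³)/(24·200000) = 351/320000 m
Load 2 — triangular load w₀=2 kN/m (0→w₀ over full span):
  y_2 = -w₀x(7L⁴-10L²x²+3x⁴)/(360LEI) = -2·3·(7·6⁴-10·6²·3²+3·3⁴)/(360·6·200000) = -27/320000 m
Load 3 — applied couple M₀=-7 kN·m at a=9/2 m (b=L-a=3/2):
  y_3 = (M₀x³/(6L)+C₁x)/EI  [x≤a] with C₁=M₀(3b²-L²)/(6L)=91/16 = ((-7)·3³/(6·6)+(91/16)·3)/200000 = 189/3200000 m
Load 4 — applied couple M₀=4 kN·m at a=4 m (b=L-a=2):
  y_4 = (M₀x³/(6L)+C₁x)/EI  [x≤a] with C₁=M₀(3b²-L²)/(6L)=-8/3 = (4·3³/(6·6)+(-8/3)·3)/200000 = -1/40000 m
Superposition: y = Σ y_i = 3349/3200000 m ≈ 0.001047 m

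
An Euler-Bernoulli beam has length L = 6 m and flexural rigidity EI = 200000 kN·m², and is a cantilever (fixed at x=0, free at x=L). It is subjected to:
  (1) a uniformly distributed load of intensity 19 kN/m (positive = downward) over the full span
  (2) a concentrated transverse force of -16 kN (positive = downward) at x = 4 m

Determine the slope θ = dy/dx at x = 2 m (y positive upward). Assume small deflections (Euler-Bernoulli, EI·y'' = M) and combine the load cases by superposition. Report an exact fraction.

Load 1 — uniform load w=19 kN/m over full span:
  θ_1 = -wx(x²-3Lx+3L²)/(6EI) = -19·2·(2²-3·6·2+3·6²)/(6·200000) = -361/150000 rad
Load 2 — point force P=-16 kN at a=4 m (b=L-a=2):
  θ_2 = -Px(2a-x)/(2EI)  [x≤a] = -(-16)·2·(2·4-2)/(2·200000) = 3/6250 rad
Superposition: θ = Σ θ_i = -289/150000 rad ≈ -0.001927 rad

θ(2) = -289/150000 rad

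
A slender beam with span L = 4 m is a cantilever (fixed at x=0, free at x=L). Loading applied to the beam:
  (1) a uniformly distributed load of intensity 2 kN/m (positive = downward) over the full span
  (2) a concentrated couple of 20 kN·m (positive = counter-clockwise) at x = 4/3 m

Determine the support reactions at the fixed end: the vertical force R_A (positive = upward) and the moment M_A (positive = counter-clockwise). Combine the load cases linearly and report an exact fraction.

R_A = 8 kN, M_A = -4 kN·m

Load 1 — uniform load w=2 kN/m over full span:
  R_A = wL = 2·4 = 8 kN
  M_A = wL²/2 = 2·4²/2 = 16 kN·m
Load 2 — applied couple M₀=20 kN·m at a=4/3 m (b=L-a=8/3):
  R_A = 0 kN
  M_A = -M₀ = -20 kN·m
Superposition: R_A = 8 kN, M_A = -4 kN·m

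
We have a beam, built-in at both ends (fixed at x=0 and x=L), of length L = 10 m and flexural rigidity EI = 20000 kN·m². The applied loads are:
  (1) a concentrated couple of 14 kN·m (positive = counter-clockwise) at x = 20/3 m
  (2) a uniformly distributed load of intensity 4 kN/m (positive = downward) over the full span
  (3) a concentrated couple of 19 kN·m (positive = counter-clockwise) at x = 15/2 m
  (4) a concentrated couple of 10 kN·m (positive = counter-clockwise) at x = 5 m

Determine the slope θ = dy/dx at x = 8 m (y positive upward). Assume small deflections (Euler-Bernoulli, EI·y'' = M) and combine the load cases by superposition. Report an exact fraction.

θ(8) = 677/300000 rad

Load 1 — applied couple M₀=14 kN·m at a=20/3 m (b=L-a=10/3):
  θ_1 = (R_Ax²/2 - M_Ax - M₀(x-a))/EI  [x>a] with R_A=28/15, M_A=14/3 = ((28/15)·8²/2 - (14/3)·8 - 14·(8-(20/3)))/20000 = 7/37500 rad
Load 2 — uniform load w=4 kN/m over full span:
  θ_2 = -wx(L-x)(L-2x)/(12EI) = -4·8·(10-8)·(10-2·8)/(12·20000) = 1/625 rad
Load 3 — applied couple M₀=19 kN·m at a=15/2 m (b=L-a=5/2):
  θ_3 = (R_Ax²/2 - M_Ax - M₀(x-a))/EI  [x>a] with R_A=171/80, M_A=95/16 = ((171/80)·8²/2 - (95/16)·8 - 19·(8-(15/2)))/20000 = 57/100000 rad
Load 4 — applied couple M₀=10 kN·m at a=5 m (b=L-a=5):
  θ_4 = (R_Ax²/2 - M_Ax - M₀(x-a))/EI  [x>a] with R_A=3/2, M_A=5/2 = ((3/2)·8²/2 - (5/2)·8 - 10·(8-5))/20000 = -1/10000 rad
Superposition: θ = Σ θ_i = 677/300000 rad ≈ 0.002257 rad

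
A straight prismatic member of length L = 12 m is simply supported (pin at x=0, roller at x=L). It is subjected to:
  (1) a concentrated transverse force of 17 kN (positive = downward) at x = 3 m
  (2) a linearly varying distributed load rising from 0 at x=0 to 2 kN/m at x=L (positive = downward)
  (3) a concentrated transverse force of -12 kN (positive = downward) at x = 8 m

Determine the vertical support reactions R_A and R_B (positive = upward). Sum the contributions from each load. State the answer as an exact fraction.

Load 1 — point force P=17 kN at a=3 m (b=L-a=9):
  R_A = Pb/L = 17·9/12 = 51/4 kN
  R_B = Pa/L = 17·3/12 = 17/4 kN
Load 2 — triangular load w₀=2 kN/m (0→w₀ over full span):
  R_A = w₀L/6 = 2·12/6 = 4 kN
  R_B = w₀L/3 = 2·12/3 = 8 kN
Load 3 — point force P=-12 kN at a=8 m (b=L-a=4):
  R_A = Pb/L = (-12)·4/12 = -4 kN
  R_B = Pa/L = (-12)·8/12 = -8 kN
Superposition: R_A = 51/4 kN, R_B = 17/4 kN

R_A = 51/4 kN, R_B = 17/4 kN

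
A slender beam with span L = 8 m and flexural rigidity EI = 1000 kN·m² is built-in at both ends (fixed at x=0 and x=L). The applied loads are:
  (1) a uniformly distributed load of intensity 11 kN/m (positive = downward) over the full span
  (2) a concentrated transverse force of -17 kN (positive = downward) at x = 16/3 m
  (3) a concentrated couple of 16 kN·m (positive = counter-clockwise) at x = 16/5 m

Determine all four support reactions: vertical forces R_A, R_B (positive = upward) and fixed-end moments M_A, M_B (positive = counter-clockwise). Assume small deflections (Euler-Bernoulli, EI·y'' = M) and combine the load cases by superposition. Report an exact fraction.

R_A = 28669/675 kN, M_A = 34096/675 kN·m, R_B = 19256/675 kN, M_B = -22544/675 kN·m

Load 1 — uniform load w=11 kN/m over full span:
  R_A = wL/2 = 11·8/2 = 44 kN
  M_A = wL²/12 = 11·8²/12 = 176/3 kN·m
  R_B = wL/2 = 11·8/2 = 44 kN
  M_B = -wL²/12 = -11·8²/12 = -176/3 kN·m
Load 2 — point force P=-17 kN at a=16/3 m (b=L-a=8/3):
  R_A = Pb²(3a+b)/L³ = (-17)·(8/3)²·(3·(16/3)+(8/3))/8³ = -119/27 kN
  M_A = Pab²/L² = (-17)·(16/3)·(8/3)²/8² = -272/27 kN·m
  R_B = Pa²(a+3b)/L³ = (-17)·(16/3)²·((16/3)+3·(8/3))/8³ = -340/27 kN
  M_B = -Pa²b/L² = -(-17)·(16/3)²·(8/3)/8² = 544/27 kN·m
Load 3 — applied couple M₀=16 kN·m at a=16/5 m (b=L-a=24/5):
  R_A = 6M₀ab/L³ = 6·16·(16/5)·(24/5)/8³ = 72/25 kN
  M_A = M₀b(2a-b)/L² = 16·(24/5)·(2·(16/5)-(24/5))/8² = 48/25 kN·m
  R_B = -6M₀ab/L³ = -6·16·(16/5)·(24/5)/8³ = -72/25 kN
  M_B = M₀a(2b-a)/L² = 16·(16/5)·(2·(24/5)-(16/5))/8² = 128/25 kN·m
Superposition: R_A = 28669/675 kN, M_A = 34096/675 kN·m, R_B = 19256/675 kN, M_B = -22544/675 kN·m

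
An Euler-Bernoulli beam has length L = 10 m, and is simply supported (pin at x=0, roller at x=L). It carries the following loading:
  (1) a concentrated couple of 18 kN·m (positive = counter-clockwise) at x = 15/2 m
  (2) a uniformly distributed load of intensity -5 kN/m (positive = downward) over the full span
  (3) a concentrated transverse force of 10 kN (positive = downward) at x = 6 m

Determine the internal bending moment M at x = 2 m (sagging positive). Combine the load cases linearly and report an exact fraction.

M(2) = -142/5 kN·m

Load 1 — applied couple M₀=18 kN·m at a=15/2 m (b=L-a=5/2):
  M_1 = M₀x/L  [x≤a] = 18·2/10 = 18/5 kN·m
Load 2 — uniform load w=-5 kN/m over full span:
  M_2 = wx(L-x)/2 = (-5)·2·(10-2)/2 = -40 kN·m
Load 3 — point force P=10 kN at a=6 m (b=L-a=4):
  M_3 = Pbx/L  [x≤a] = 10·4·2/10 = 8 kN·m
Superposition: M = Σ M_i = -142/5 kN·m ≈ -28.400000 kN·m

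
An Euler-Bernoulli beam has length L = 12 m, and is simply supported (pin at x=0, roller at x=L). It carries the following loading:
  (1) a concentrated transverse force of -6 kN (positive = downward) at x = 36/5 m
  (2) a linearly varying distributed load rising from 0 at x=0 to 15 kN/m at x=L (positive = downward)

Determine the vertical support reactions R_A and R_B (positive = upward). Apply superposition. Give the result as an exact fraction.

Load 1 — point force P=-6 kN at a=36/5 m (b=L-a=24/5):
  R_A = Pb/L = (-6)·(24/5)/12 = -12/5 kN
  R_B = Pa/L = (-6)·(36/5)/12 = -18/5 kN
Load 2 — triangular load w₀=15 kN/m (0→w₀ over full span):
  R_A = w₀L/6 = 15·12/6 = 30 kN
  R_B = w₀L/3 = 15·12/3 = 60 kN
Superposition: R_A = 138/5 kN, R_B = 282/5 kN

R_A = 138/5 kN, R_B = 282/5 kN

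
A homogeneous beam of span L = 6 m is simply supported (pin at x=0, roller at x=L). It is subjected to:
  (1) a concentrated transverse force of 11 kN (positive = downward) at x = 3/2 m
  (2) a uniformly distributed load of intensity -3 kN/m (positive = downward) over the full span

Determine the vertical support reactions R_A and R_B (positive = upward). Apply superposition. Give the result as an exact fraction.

R_A = -3/4 kN, R_B = -25/4 kN

Load 1 — point force P=11 kN at a=3/2 m (b=L-a=9/2):
  R_A = Pb/L = 11·(9/2)/6 = 33/4 kN
  R_B = Pa/L = 11·(3/2)/6 = 11/4 kN
Load 2 — uniform load w=-3 kN/m over full span:
  R_A = wL/2 = (-3)·6/2 = -9 kN
  R_B = wL/2 = (-3)·6/2 = -9 kN
Superposition: R_A = -3/4 kN, R_B = -25/4 kN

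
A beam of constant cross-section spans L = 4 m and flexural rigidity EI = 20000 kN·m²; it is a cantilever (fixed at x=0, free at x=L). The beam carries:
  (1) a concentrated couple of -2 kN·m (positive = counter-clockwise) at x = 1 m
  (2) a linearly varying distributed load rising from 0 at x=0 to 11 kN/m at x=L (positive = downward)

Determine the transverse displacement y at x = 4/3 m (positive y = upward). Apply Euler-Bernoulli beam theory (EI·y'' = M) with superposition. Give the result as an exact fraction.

y(4/3) = -164827/72900000 m

Load 1 — applied couple M₀=-2 kN·m at a=1 m (b=L-a=3):
  y_1 = M₀a(2x-a)/(2EI)  [x>a] = (-2)·1·(2·(4/3)-1)/(2·20000) = -1/12000 m
Load 2 — triangular load w₀=11 kN/m (0→w₀ over full span):
  y_2 = (w₀Lx³/12-w₀L²x²/6-w₀x⁵/(120L))/EI = (11·4·(4/3)³/12-11·4²·(4/3)²/6-11·(4/3)⁵/(120·4))/20000 = -4961/2278125 m
Superposition: y = Σ y_i = -164827/72900000 m ≈ -0.002261 m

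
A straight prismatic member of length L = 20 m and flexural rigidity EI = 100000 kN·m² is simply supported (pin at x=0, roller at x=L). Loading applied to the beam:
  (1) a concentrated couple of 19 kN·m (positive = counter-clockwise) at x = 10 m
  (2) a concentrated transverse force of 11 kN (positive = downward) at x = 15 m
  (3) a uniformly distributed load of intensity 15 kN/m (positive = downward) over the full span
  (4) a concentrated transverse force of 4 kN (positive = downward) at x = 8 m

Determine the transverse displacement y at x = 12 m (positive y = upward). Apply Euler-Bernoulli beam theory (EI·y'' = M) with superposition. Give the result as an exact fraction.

Load 1 — applied couple M₀=19 kN·m at a=10 m (b=L-a=10):
  y_1 = (M₀x³/(6L)-M₀(x-a)²/2+C₁x)/EI  [x>a] with C₁=M₀(3b²-L²)/(6L)=-95/6 = (19·12³/(6·20)-19·(12-10)²/2+(-95/6)·12)/100000 = 57/125000 m
Load 2 — point force P=11 kN at a=15 m (b=L-a=5):
  y_2 = -Pbx(L²-b²-x²)/(6LEI)  [x≤a] = -11·5·12·(20²-5²-12²)/(6·20·100000) = -2541/200000 m
Load 3 — uniform load w=15 kN/m over full span:
  y_3 = -wx(L³-2Lx²+x³)/(24EI) = -15·12·(20³-2·20·12²+12³)/(24·100000) = -186/625 m
Load 4 — point force P=4 kN at a=8 m (b=L-a=12):
  y_4 = -Pa(L-x)(2Lx-a²-x²)/(6LEI)  [x>a] = -4·8·(20-12)·(2·20·12-8²-12²)/(6·20·100000) = -272/46875 m
Superposition: y = Σ y_i = -189391/600000 m ≈ -0.315652 m

y(12) = -189391/600000 m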